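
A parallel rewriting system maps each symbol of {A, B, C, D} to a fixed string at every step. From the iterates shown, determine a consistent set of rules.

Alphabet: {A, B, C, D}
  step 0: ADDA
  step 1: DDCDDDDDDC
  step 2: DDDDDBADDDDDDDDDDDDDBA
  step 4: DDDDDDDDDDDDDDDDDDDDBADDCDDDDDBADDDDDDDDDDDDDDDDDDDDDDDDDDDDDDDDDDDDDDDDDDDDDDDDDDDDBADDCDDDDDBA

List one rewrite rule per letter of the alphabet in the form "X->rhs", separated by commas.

  step 1 ⇒ step 2: DDCDDDDDDC ⇒ DD·DD·DBA·DD·DD·DD·DD·DD·DD·DBA
    C ↦ DBA
    D ↦ DD
  step 0 ⇒ step 1: ADDA ⇒ DDC·DD·DD·DDC
    A ↦ DDC
    B ↦ BA  (constrained at step 2)

A->DDC, B->BA, C->DBA, D->DD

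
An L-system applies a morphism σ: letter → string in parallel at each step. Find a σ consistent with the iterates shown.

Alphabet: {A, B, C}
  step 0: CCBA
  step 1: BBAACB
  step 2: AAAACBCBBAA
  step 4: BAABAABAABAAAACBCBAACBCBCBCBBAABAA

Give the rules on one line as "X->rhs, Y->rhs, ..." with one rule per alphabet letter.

  step 1 ⇒ step 2: BBAACB ⇒ AA·AA·CB·CB·B·AA
    A ↦ CB
    B ↦ AA
    C ↦ B

A->CB, B->AA, C->B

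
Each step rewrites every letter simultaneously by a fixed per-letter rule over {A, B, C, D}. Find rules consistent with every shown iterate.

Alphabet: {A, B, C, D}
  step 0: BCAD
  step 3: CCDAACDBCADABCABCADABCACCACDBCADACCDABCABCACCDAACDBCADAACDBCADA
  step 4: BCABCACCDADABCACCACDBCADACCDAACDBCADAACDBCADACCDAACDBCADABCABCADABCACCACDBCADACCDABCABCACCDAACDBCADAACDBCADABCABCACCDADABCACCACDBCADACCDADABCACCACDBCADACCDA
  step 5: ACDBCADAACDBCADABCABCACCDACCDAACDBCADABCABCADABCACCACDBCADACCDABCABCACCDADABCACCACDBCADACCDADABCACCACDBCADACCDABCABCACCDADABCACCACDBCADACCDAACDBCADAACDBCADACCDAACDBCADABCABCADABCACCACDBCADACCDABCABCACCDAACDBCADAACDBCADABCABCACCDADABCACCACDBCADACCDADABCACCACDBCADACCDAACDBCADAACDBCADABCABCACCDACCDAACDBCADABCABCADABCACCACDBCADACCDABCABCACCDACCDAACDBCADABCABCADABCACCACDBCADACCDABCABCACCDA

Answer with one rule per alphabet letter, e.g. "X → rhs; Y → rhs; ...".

  step 4 ⇒ step 5: BCABCACCDADABCACCACDBCADACCDAACDBCADAACDBCADACCDAACDBCADABCABCADABCACCACDBCADACCDABCABCACCDAACDBCADAACDBCADABCABCACCDADABCACCACDBCADACCDADABCACCACDBCADACCDA ⇒ ACD·BCA·DA·ACD·BCA·DA·BCA·BCA·CC·DA·CC·DA·ACD·BCA·DA·BCA·BCA·DA·BCA·CC·ACD·BCA·DA·CC·DA·BCA·BCA·CC·DA·DA·BCA·CC·ACD·BCA·DA·CC·DA·DA·BCA·CC·ACD·BCA·DA·CC·DA·BCA·BCA·CC·DA·DA·BCA·CC·ACD·BCA·DA·CC·DA·ACD·BCA·DA·ACD·BCA·DA·CC·DA·ACD·BCA·DA·BCA·BCA·DA·BCA·CC·ACD·BCA·DA·CC·DA·BCA·BCA·CC·DA·ACD·BCA·DA·ACD·BCA·DA·BCA·BCA·CC·DA·DA·BCA·CC·ACD·BCA·DA·CC·DA·DA·BCA·CC·ACD·BCA·DA·CC·DA·ACD·BCA·DA·ACD·BCA·DA·BCA·BCA·CC·DA·CC·DA·ACD·BCA·DA·BCA·BCA·DA·BCA·CC·ACD·BCA·DA·CC·DA·BCA·BCA·CC·DA·CC·DA·ACD·BCA·DA·BCA·BCA·DA·BCA·CC·ACD·BCA·DA·CC·DA·BCA·BCA·CC·DA
    A ↦ DA
    B ↦ ACD
    C ↦ BCA
    D ↦ CC

A->DA, B->ACD, C->BCA, D->CC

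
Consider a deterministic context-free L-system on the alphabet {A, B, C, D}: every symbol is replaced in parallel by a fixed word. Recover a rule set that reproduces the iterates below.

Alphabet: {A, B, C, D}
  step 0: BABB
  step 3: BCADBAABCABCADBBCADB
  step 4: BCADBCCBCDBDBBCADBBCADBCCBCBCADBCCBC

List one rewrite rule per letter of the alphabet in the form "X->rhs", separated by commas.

A->DB, B->BC, C->A, D->CC

  step 3 ⇒ step 4: BCADBAABCABCADBBCADB ⇒ BC·A·DB·CC·BC·DB·DB·BC·A·DB·BC·A·DB·CC·BC·BC·A·DB·CC·BC
    A ↦ DB
    B ↦ BC
    C ↦ A
    D ↦ CC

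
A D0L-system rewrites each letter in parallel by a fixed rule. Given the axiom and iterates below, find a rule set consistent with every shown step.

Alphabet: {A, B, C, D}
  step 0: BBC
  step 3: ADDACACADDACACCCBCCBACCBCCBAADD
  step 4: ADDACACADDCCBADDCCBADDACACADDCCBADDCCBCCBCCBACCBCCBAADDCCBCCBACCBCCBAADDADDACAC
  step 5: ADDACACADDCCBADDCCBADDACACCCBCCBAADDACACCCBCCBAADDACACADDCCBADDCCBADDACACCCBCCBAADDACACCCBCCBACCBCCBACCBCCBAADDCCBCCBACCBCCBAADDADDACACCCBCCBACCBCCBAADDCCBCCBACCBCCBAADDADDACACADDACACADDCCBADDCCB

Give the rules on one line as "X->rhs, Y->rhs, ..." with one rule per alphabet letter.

  step 4 ⇒ step 5: ADDACACADDCCBADDCCBADDACACADDCCBADDCCBCCBCCBACCBCCBAADDCCBCCBACCBCCBAADDADDACAC ⇒ ADD·AC·AC·ADD·CCB·ADD·CCB·ADD·AC·AC·CCB·CCB·A·ADD·AC·AC·CCB·CCB·A·ADD·AC·AC·ADD·CCB·ADD·CCB·ADD·AC·AC·CCB·CCB·A·ADD·AC·AC·CCB·CCB·A·CCB·CCB·A·CCB·CCB·A·ADD·CCB·CCB·A·CCB·CCB·A·ADD·ADD·AC·AC·CCB·CCB·A·CCB·CCB·A·ADD·CCB·CCB·A·CCB·CCB·A·ADD·ADD·AC·AC·ADD·AC·AC·ADD·CCB·ADD·CCB
    A ↦ ADD
    B ↦ A
    C ↦ CCB
    D ↦ AC

A->ADD, B->A, C->CCB, D->AC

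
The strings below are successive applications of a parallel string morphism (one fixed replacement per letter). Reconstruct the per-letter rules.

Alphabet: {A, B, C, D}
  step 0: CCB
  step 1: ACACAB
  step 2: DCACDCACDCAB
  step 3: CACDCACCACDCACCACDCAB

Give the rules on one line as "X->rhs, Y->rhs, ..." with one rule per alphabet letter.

A->DC, B->AB, C->AC, D->C

  step 2 ⇒ step 3: DCACDCACDCAB ⇒ C·AC·DC·AC·C·AC·DC·AC·C·AC·DC·AB
    A ↦ DC
    B ↦ AB
    C ↦ AC
    D ↦ C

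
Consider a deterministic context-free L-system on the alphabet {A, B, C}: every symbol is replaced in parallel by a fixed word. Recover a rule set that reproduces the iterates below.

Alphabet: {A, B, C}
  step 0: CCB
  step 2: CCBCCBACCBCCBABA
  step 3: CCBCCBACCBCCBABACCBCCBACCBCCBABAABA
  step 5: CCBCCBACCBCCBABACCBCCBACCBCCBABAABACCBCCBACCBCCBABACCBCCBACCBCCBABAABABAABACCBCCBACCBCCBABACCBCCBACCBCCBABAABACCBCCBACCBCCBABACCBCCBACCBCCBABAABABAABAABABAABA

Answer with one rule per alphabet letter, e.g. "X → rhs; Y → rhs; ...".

A->BA, B->A, C->CCB

  step 2 ⇒ step 3: CCBCCBACCBCCBABA ⇒ CCB·CCB·A·CCB·CCB·A·BA·CCB·CCB·A·CCB·CCB·A·BA·A·BA
    A ↦ BA
    B ↦ A
    C ↦ CCB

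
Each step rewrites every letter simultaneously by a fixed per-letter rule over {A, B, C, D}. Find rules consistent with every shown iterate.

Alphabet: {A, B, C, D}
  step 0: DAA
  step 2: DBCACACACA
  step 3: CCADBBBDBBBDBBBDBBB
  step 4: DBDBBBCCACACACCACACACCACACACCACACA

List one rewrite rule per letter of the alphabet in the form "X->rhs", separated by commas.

A->BB, B->CA, C->DB, D->C

  step 3 ⇒ step 4: CCADBBBDBBBDBBBDBBB ⇒ DB·DB·BB·C·CA·CA·CA·C·CA·CA·CA·C·CA·CA·CA·C·CA·CA·CA
    A ↦ BB
    B ↦ CA
    C ↦ DB
    D ↦ C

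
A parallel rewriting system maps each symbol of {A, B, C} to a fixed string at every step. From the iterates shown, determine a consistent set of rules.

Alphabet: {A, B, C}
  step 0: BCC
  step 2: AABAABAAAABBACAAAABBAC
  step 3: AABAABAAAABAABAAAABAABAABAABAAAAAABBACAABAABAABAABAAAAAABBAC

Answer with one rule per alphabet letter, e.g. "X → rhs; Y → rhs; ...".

A->AAB, B->AA, C->BAC

  step 2 ⇒ step 3: AABAABAAAABBACAAAABBAC ⇒ AAB·AAB·AA·AAB·AAB·AA·AAB·AAB·AAB·AAB·AA·AA·AAB·BAC·AAB·AAB·AAB·AAB·AA·AA·AAB·BAC
    A ↦ AAB
    B ↦ AA
    C ↦ BAC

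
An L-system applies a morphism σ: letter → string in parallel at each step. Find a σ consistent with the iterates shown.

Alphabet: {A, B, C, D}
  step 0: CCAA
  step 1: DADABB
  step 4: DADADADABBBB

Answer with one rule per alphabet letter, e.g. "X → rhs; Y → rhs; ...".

  step 0 ⇒ step 1: CCAA ⇒ DA·DA·B·B
    A ↦ B
    C ↦ DA
    B ↦ C  (constrained at step 1)
    D ↦ B  (constrained at step 1)

A->B, B->C, C->DA, D->B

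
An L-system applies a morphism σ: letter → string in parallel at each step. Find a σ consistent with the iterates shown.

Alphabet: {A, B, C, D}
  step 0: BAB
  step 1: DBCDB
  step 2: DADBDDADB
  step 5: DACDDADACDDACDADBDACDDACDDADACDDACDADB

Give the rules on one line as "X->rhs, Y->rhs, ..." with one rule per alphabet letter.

  step 1 ⇒ step 2: DBCDB ⇒ DA·DB·D·DA·DB
    B ↦ DB
    C ↦ D
    D ↦ DA
  step 0 ⇒ step 1: BAB ⇒ DB·C·DB
    A ↦ C

A->C, B->DB, C->D, D->DA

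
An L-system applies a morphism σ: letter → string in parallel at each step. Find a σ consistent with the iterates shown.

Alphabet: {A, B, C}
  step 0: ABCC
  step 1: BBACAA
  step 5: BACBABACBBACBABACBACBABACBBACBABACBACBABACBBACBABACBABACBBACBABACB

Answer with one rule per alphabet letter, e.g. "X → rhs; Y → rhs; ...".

  step 0 ⇒ step 1: ABCC ⇒ B·BAC·A·A
    A ↦ B
    B ↦ BAC
    C ↦ A

A->B, B->BAC, C->A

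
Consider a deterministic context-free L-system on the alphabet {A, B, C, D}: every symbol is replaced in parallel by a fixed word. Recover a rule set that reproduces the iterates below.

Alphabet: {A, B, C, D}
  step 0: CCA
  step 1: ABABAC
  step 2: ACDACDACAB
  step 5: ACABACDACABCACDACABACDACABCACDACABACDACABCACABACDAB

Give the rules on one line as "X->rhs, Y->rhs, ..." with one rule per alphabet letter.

A->AC, B->D, C->AB, D->C

  step 1 ⇒ step 2: ABABAC ⇒ AC·D·AC·D·AC·AB
    A ↦ AC
    B ↦ D
    C ↦ AB
    D ↦ C  (constrained at step 2)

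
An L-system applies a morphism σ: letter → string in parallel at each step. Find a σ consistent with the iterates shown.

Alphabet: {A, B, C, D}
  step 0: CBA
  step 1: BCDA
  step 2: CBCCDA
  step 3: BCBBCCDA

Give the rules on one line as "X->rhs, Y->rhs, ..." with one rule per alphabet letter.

  step 2 ⇒ step 3: CBCCDA ⇒ B·C·B·B·CC·DA
    A ↦ DA
    B ↦ C
    C ↦ B
    D ↦ CC

A->DA, B->C, C->B, D->CC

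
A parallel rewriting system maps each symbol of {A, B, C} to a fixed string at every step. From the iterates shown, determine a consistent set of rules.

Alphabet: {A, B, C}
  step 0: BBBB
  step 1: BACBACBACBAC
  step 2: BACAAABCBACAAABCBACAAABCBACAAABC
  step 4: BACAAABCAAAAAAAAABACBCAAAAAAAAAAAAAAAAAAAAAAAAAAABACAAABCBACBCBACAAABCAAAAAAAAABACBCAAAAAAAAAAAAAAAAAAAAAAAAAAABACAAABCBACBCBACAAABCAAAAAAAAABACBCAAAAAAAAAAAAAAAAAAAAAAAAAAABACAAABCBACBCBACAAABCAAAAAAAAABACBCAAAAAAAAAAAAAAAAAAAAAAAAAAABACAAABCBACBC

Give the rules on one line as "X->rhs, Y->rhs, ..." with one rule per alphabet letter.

  step 1 ⇒ step 2: BACBACBACBAC ⇒ BAC·AAA·BC·BAC·AAA·BC·BAC·AAA·BC·BAC·AAA·BC
    A ↦ AAA
    B ↦ BAC
    C ↦ BC

A->AAA, B->BAC, C->BC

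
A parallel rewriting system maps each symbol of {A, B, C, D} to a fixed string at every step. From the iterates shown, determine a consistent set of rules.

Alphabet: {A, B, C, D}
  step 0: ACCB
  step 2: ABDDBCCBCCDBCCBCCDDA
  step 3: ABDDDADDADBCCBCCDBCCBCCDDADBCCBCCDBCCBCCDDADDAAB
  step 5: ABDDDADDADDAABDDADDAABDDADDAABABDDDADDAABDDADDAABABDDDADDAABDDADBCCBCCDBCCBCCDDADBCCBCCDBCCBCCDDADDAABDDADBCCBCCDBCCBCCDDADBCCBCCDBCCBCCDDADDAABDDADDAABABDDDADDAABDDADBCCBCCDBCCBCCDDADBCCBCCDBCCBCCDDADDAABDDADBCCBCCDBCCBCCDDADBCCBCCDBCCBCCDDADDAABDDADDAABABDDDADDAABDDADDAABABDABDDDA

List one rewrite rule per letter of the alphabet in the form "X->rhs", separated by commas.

  step 2 ⇒ step 3: ABDDBCCBCCDBCCBCCDDA ⇒ AB·D·DDA·DDA·D·BCC·BCC·D·BCC·BCC·DDA·D·BCC·BCC·D·BCC·BCC·DDA·DDA·AB
    A ↦ AB
    B ↦ D
    C ↦ BCC
    D ↦ DDA

A->AB, B->D, C->BCC, D->DDA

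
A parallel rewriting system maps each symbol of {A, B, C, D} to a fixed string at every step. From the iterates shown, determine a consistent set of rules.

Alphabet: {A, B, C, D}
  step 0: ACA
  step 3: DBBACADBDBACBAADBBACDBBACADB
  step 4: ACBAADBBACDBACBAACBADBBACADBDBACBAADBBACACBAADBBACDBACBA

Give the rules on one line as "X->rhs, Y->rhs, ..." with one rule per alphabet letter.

  step 3 ⇒ step 4: DBBACADBDBACBAADBBACDBBACADB ⇒ ACB·A·A·DB·BAC·DB·ACB·A·ACB·A·DB·BAC·A·DB·DB·ACB·A·A·DB·BAC·ACB·A·A·DB·BAC·DB·ACB·A
    A ↦ DB
    B ↦ A
    C ↦ BAC
    D ↦ ACB

A->DB, B->A, C->BAC, D->ACB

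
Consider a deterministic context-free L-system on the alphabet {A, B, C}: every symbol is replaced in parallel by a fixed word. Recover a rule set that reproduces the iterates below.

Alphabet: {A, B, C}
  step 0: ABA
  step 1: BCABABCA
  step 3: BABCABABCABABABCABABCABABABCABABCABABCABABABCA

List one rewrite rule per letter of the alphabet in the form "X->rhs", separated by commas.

  step 0 ⇒ step 1: ABA ⇒ BCA·BA·BCA
    A ↦ BCA
    B ↦ BA
    C ↦ BA  (constrained at step 1)

A->BCA, B->BA, C->BA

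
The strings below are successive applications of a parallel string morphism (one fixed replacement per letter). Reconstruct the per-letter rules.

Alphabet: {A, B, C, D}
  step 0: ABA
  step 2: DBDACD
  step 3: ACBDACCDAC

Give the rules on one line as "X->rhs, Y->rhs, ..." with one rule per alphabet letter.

  step 2 ⇒ step 3: DBDACD ⇒ AC·BD·AC·C·D·AC
    A ↦ C
    B ↦ BD
    C ↦ D
    D ↦ AC

A->C, B->BD, C->D, D->AC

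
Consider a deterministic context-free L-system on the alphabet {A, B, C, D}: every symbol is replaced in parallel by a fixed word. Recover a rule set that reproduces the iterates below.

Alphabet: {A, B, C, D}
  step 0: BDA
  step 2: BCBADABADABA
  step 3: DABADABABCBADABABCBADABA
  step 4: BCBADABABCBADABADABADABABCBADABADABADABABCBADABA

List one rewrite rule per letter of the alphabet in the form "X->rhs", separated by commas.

A->BA, B->DA, C->BA, D->BC

  step 3 ⇒ step 4: DABADABABCBADABABCBADABA ⇒ BC·BA·DA·BA·BC·BA·DA·BA·DA·BA·DA·BA·BC·BA·DA·BA·DA·BA·DA·BA·BC·BA·DA·BA
    A ↦ BA
    B ↦ DA
    C ↦ BA
    D ↦ BC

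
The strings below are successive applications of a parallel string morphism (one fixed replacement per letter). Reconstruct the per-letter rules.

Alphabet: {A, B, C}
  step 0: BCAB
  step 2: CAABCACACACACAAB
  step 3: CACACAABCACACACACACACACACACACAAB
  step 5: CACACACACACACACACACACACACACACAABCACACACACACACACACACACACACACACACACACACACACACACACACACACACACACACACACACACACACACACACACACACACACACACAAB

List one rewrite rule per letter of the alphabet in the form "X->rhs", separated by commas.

A->CA, B->AB, C->CA

  step 2 ⇒ step 3: CAABCACACACACAAB ⇒ CA·CA·CA·AB·CA·CA·CA·CA·CA·CA·CA·CA·CA·CA·CA·AB
    A ↦ CA
    B ↦ AB
    C ↦ CA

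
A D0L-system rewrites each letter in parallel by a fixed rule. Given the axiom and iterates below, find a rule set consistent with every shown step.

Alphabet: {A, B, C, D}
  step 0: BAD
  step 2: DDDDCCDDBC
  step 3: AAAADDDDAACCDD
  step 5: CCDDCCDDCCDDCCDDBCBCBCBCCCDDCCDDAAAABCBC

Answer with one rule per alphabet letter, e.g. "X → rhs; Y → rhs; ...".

  step 2 ⇒ step 3: DDDDCCDDBC ⇒ A·A·A·A·DD·DD·A·A·CC·DD
    B ↦ CC
    C ↦ DD
    D ↦ A
    A ↦ BC  (constrained at step 0)

A->BC, B->CC, C->DD, D->A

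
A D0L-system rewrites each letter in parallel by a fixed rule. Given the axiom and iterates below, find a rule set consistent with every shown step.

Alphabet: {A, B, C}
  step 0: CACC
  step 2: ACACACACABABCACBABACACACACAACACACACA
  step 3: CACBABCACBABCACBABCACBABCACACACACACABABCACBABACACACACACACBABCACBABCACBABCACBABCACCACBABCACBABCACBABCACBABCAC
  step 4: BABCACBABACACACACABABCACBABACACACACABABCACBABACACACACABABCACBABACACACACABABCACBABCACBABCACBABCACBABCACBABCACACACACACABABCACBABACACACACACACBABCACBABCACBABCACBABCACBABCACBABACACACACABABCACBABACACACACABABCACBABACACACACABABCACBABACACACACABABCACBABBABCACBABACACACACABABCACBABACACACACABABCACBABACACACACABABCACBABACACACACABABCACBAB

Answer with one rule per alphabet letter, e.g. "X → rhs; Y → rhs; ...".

A->CAC, B->ACA, C->BAB

  step 3 ⇒ step 4: CACBABCACBABCACBABCACBABCACACACACACABABCACBABACACACACACACBABCACBABCACBABCACBABCACCACBABCACBABCACBABCACBABCAC ⇒ BAB·CAC·BAB·ACA·CAC·ACA·BAB·CAC·BAB·ACA·CAC·ACA·BAB·CAC·BAB·ACA·CAC·ACA·BAB·CAC·BAB·ACA·CAC·ACA·BAB·CAC·BAB·CAC·BAB·CAC·BAB·CAC·BAB·CAC·BAB·CAC·ACA·CAC·ACA·BAB·CAC·BAB·ACA·CAC·ACA·CAC·BAB·CAC·BAB·CAC·BAB·CAC·BAB·CAC·BAB·CAC·BAB·ACA·CAC·ACA·BAB·CAC·BAB·ACA·CAC·ACA·BAB·CAC·BAB·ACA·CAC·ACA·BAB·CAC·BAB·ACA·CAC·ACA·BAB·CAC·BAB·BAB·CAC·BAB·ACA·CAC·ACA·BAB·CAC·BAB·ACA·CAC·ACA·BAB·CAC·BAB·ACA·CAC·ACA·BAB·CAC·BAB·ACA·CAC·ACA·BAB·CAC·BAB
    A ↦ CAC
    B ↦ ACA
    C ↦ BAB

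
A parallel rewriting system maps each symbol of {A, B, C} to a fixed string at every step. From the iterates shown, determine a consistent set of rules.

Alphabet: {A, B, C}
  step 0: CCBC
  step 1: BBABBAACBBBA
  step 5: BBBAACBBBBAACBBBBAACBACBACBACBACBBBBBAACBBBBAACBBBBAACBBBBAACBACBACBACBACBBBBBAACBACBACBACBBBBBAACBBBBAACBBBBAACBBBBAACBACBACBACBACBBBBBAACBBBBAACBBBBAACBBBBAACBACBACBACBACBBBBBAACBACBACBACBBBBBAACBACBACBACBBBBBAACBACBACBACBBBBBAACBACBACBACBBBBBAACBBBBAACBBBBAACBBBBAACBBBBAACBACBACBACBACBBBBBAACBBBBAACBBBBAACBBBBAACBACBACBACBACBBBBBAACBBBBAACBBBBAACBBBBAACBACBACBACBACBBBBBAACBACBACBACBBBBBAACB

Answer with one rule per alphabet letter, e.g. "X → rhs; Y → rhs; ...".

  step 0 ⇒ step 1: CCBC ⇒ BBA·BBA·ACB·BBA
    B ↦ ACB
    C ↦ BBA
    A ↦ B  (constrained at step 1)

A->B, B->ACB, C->BBA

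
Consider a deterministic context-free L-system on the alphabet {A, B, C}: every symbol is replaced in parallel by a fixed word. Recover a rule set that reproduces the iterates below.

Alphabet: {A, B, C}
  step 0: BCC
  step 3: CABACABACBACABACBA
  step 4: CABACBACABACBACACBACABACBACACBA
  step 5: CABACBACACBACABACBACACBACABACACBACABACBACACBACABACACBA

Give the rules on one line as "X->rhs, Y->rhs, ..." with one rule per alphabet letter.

  step 4 ⇒ step 5: CABACBACABACBACACBACABACBACACBA ⇒ CA·BA·C·BA·CA·C·BA·CA·BA·C·BA·CA·C·BA·CA·BA·CA·C·BA·CA·BA·C·BA·CA·C·BA·CA·BA·CA·C·BA
    A ↦ BA
    B ↦ C
    C ↦ CA

A->BA, B->C, C->CA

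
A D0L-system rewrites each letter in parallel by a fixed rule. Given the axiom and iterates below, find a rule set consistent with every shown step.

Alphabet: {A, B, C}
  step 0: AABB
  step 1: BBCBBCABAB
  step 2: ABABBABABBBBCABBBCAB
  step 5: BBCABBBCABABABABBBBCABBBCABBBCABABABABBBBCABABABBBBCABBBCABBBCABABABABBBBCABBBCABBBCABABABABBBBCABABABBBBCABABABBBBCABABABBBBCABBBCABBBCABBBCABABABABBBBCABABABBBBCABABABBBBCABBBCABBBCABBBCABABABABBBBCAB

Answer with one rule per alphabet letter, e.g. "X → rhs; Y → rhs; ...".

  step 1 ⇒ step 2: BBCBBCABAB ⇒ AB·AB·B·AB·AB·B·BBC·AB·BBC·AB
    A ↦ BBC
    B ↦ AB
    C ↦ B

A->BBC, B->AB, C->B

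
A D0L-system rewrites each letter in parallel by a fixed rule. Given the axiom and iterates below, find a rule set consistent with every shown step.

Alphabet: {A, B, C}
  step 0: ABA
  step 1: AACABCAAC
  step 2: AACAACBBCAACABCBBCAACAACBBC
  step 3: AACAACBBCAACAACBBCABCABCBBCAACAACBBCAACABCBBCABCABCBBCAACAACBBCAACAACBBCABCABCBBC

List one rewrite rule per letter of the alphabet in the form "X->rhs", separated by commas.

  step 2 ⇒ step 3: AACAACBBCAACABCBBCAACAACBBC ⇒ AAC·AAC·BBC·AAC·AAC·BBC·ABC·ABC·BBC·AAC·AAC·BBC·AAC·ABC·BBC·ABC·ABC·BBC·AAC·AAC·BBC·AAC·AAC·BBC·ABC·ABC·BBC
    A ↦ AAC
    B ↦ ABC
    C ↦ BBC

A->AAC, B->ABC, C->BBC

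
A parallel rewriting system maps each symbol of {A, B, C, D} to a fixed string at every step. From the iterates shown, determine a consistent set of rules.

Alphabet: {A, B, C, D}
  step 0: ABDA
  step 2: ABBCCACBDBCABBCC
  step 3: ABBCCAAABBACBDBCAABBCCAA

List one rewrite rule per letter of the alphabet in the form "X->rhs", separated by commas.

A->ABB, B->C, C->A, D->BDB

  step 2 ⇒ step 3: ABBCCACBDBCABBCC ⇒ ABB·C·C·A·A·ABB·A·C·BDB·C·A·ABB·C·C·A·A
    A ↦ ABB
    B ↦ C
    C ↦ A
    D ↦ BDB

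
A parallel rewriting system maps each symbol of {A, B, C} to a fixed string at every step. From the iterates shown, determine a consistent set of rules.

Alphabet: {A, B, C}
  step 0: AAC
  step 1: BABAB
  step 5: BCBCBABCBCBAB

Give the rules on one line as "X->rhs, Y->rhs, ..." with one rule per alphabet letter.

  step 0 ⇒ step 1: AAC ⇒ BA·BA·B
    A ↦ BA
    C ↦ B
    B ↦ C  (constrained at step 1)

A->BA, B->C, C->B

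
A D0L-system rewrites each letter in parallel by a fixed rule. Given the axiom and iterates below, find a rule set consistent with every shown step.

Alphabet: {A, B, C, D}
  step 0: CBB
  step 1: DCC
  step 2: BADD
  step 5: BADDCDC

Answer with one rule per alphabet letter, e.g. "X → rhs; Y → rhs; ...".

A->B, B->C, C->D, D->BA

  step 1 ⇒ step 2: DCC ⇒ BA·D·D
    C ↦ D
    D ↦ BA
    A ↦ B  (constrained at step 2)
  step 0 ⇒ step 1: CBB ⇒ D·C·C
    B ↦ C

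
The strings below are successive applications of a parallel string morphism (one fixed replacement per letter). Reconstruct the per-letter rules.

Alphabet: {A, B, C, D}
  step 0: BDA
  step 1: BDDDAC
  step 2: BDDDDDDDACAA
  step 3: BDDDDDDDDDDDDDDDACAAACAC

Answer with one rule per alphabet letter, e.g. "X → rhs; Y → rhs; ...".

  step 2 ⇒ step 3: BDDDDDDDACAA ⇒ BD·DD·DD·DD·DD·DD·DD·DD·AC·AA·AC·AC
    A ↦ AC
    B ↦ BD
    C ↦ AA
    D ↦ DD

A->AC, B->BD, C->AA, D->DD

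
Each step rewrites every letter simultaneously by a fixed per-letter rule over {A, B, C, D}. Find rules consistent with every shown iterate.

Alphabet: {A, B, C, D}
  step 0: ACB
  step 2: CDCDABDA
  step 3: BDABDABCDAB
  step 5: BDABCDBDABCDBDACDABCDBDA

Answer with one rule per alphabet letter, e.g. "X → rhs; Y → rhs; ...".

A->B, B->CD, C->BD, D->A

  step 2 ⇒ step 3: CDCDABDA ⇒ BD·A·BD·A·B·CD·A·B
    A ↦ B
    B ↦ CD
    C ↦ BD
    D ↦ A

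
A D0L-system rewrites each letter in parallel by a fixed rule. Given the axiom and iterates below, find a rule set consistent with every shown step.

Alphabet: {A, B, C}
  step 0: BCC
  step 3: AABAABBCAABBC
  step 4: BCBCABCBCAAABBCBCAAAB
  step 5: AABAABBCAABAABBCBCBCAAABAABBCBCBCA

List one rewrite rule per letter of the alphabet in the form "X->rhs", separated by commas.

  step 4 ⇒ step 5: BCBCABCBCAAABBCBCAAAB ⇒ A·AB·A·AB·BC·A·AB·A·AB·BC·BC·BC·A·A·AB·A·AB·BC·BC·BC·A
    A ↦ BC
    B ↦ A
    C ↦ AB

A->BC, B->A, C->AB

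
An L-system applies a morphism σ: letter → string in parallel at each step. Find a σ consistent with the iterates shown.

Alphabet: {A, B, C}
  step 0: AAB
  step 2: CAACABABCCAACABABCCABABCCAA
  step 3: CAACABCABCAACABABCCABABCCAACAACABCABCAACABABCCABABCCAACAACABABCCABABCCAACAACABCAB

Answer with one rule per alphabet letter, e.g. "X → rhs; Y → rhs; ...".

  step 2 ⇒ step 3: CAACABABCCAACABABCCABABCCAA ⇒ CAA·CAB·CAB·CAA·CAB·ABC·CAB·ABC·CAA·CAA·CAB·CAB·CAA·CAB·ABC·CAB·ABC·CAA·CAA·CAB·ABC·CAB·ABC·CAA·CAA·CAB·CAB
    A ↦ CAB
    B ↦ ABC
    C ↦ CAA

A->CAB, B->ABC, C->CAA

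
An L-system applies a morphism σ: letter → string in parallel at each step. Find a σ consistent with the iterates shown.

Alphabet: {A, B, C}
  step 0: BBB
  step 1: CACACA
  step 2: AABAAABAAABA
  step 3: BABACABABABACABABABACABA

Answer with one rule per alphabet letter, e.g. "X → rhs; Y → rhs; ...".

A->BA, B->CA, C->AA

  step 2 ⇒ step 3: AABAAABAAABA ⇒ BA·BA·CA·BA·BA·BA·CA·BA·BA·BA·CA·BA
    A ↦ BA
    B ↦ CA
  step 1 ⇒ step 2: CACACA ⇒ AA·BA·AA·BA·AA·BA
    C ↦ AA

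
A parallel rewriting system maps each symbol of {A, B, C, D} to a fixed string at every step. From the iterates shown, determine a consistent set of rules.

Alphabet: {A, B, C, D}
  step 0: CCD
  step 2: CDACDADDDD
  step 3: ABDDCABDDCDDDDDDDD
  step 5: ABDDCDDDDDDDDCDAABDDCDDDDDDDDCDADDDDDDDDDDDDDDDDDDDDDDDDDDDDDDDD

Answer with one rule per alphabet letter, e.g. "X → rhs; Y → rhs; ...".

A->C, B->DA, C->AB, D->DD

  step 2 ⇒ step 3: CDACDADDDD ⇒ AB·DD·C·AB·DD·C·DD·DD·DD·DD
    A ↦ C
    C ↦ AB
    D ↦ DD
    B ↦ DA  (constrained at step 3)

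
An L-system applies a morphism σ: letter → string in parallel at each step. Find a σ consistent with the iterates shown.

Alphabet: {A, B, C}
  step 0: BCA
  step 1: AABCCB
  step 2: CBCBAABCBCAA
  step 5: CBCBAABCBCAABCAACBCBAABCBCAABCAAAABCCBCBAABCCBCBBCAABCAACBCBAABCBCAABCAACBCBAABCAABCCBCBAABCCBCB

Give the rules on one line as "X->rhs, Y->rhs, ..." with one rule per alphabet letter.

  step 1 ⇒ step 2: AABCCB ⇒ CB·CB·AA·BC·BC·AA
    A ↦ CB
    B ↦ AA
    C ↦ BC

A->CB, B->AA, C->BC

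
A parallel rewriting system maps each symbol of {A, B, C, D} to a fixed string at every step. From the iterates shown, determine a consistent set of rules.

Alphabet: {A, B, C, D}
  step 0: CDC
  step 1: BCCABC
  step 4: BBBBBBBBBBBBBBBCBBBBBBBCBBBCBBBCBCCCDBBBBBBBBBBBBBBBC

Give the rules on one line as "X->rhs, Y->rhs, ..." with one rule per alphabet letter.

A->CCD, B->BB, C->BC, D->CA

  step 0 ⇒ step 1: CDC ⇒ BC·CA·BC
    C ↦ BC
    D ↦ CA
    A ↦ CCD  (constrained at step 1)
    B ↦ BB  (constrained at step 1)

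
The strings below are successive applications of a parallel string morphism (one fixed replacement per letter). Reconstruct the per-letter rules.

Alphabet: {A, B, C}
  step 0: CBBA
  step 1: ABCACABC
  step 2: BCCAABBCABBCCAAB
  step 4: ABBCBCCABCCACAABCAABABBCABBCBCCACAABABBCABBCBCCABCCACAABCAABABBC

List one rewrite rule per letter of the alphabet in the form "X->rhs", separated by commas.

  step 1 ⇒ step 2: ABCACABC ⇒ BC·CA·AB·BC·AB·BC·CA·AB
    A ↦ BC
    B ↦ CA
    C ↦ AB

A->BC, B->CA, C->AB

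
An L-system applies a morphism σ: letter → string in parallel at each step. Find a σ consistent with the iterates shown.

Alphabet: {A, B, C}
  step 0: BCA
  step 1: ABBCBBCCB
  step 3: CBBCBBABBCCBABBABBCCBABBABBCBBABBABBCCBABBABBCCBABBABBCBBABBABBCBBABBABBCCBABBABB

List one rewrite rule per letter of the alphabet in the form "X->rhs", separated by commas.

  step 0 ⇒ step 1: BCA ⇒ ABB·CBB·CCB
    A ↦ CCB
    B ↦ ABB
    C ↦ CBB

A->CCB, B->ABB, C->CBB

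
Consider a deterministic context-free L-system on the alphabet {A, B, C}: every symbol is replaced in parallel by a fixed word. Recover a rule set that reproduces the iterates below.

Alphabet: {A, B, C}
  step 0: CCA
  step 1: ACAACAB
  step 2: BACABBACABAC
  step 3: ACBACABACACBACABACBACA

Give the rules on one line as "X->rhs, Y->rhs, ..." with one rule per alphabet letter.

A->B, B->AC, C->ACA

  step 2 ⇒ step 3: BACABBACABAC ⇒ AC·B·ACA·B·AC·AC·B·ACA·B·AC·B·ACA
    A ↦ B
    B ↦ AC
    C ↦ ACA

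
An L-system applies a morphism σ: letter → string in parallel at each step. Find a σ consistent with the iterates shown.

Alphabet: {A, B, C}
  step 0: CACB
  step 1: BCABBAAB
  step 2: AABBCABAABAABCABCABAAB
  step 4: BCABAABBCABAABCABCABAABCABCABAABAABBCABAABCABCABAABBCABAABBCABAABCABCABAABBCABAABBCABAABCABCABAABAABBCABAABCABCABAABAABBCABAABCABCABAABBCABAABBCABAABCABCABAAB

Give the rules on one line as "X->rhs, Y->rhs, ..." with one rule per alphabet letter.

  step 1 ⇒ step 2: BCABBAAB ⇒ AAB·B·CAB·AAB·AAB·CAB·CAB·AAB
    A ↦ CAB
    B ↦ AAB
    C ↦ B

A->CAB, B->AAB, C->B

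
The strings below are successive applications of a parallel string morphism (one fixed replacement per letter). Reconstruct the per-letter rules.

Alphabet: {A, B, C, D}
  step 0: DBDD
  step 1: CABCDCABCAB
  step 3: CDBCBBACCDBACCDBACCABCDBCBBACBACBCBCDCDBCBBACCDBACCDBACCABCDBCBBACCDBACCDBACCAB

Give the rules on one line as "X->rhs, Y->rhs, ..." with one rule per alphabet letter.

  step 0 ⇒ step 1: DBDD ⇒ CAB·CD·CAB·CAB
    B ↦ CD
    D ↦ CAB
    A ↦ BCB  (constrained at step 1)
    C ↦ BAC  (constrained at step 1)

A->BCB, B->CD, C->BAC, D->CAB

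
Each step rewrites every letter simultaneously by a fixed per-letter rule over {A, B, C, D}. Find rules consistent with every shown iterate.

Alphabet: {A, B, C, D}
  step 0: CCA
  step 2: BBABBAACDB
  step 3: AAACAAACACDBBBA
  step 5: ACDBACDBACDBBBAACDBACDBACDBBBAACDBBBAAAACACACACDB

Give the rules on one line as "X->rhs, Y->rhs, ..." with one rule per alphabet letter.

  step 2 ⇒ step 3: BBABBAACDB ⇒ A·A·AC·A·A·AC·AC·DB·BB·A
    A ↦ AC
    B ↦ A
    C ↦ DB
    D ↦ BB

A->AC, B->A, C->DB, D->BB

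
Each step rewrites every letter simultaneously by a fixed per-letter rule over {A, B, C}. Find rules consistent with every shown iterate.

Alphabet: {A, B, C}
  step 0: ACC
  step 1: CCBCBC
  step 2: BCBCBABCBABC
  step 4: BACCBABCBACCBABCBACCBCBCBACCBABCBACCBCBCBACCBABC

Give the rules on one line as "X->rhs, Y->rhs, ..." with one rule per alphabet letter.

  step 1 ⇒ step 2: CCBCBC ⇒ BC·BC·BA·BC·BA·BC
    B ↦ BA
    C ↦ BC
  step 0 ⇒ step 1: ACC ⇒ CC·BC·BC
    A ↦ CC

A->CC, B->BA, C->BC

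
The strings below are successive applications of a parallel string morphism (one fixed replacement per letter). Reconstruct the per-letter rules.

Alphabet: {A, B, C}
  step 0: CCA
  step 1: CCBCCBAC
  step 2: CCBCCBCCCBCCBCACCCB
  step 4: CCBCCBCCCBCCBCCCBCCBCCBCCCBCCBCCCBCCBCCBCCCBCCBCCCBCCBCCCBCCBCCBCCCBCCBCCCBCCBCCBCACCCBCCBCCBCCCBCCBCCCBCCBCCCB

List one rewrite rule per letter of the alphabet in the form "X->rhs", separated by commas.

  step 1 ⇒ step 2: CCBCCBAC ⇒ CCB·CCB·C·CCB·CCB·C·AC·CCB
    A ↦ AC
    B ↦ C
    C ↦ CCB

A->AC, B->C, C->CCB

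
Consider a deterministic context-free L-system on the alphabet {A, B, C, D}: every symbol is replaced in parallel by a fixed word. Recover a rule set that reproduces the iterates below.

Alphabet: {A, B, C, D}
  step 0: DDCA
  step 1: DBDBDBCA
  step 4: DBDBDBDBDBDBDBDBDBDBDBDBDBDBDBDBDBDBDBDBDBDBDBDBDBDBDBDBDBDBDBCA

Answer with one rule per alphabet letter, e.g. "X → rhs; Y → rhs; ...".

  step 0 ⇒ step 1: DDCA ⇒ DB·DB·DB·CA
    A ↦ CA
    C ↦ DB
    D ↦ DB
    B ↦ DB  (constrained at step 1)

A->CA, B->DB, C->DB, D->DB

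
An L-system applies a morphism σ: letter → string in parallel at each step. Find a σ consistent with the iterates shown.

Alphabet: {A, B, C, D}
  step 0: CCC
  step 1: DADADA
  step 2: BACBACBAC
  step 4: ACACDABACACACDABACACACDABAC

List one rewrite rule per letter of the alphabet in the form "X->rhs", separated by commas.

  step 1 ⇒ step 2: DADADA ⇒ B·AC·B·AC·B·AC
    A ↦ AC
    D ↦ B
    B ↦ A  (constrained at step 2)
  step 0 ⇒ step 1: CCC ⇒ DA·DA·DA
    C ↦ DA

A->AC, B->A, C->DA, D->B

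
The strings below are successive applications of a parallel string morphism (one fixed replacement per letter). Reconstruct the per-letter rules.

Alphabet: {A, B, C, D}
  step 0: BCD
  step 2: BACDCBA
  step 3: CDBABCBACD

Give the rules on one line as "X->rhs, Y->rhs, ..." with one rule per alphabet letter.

A->D, B->C, C->BA, D->BC

  step 2 ⇒ step 3: BACDCBA ⇒ C·D·BA·BC·BA·C·D
    A ↦ D
    B ↦ C
    C ↦ BA
    D ↦ BC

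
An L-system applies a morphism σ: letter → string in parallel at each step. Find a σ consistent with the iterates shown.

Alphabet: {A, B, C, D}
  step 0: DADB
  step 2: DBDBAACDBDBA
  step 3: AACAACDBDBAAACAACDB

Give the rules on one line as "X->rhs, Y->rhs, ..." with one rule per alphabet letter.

A->DB, B->C, C->A, D->AA

  step 2 ⇒ step 3: DBDBAACDBDBA ⇒ AA·C·AA·C·DB·DB·A·AA·C·AA·C·DB
    A ↦ DB
    B ↦ C
    C ↦ A
    D ↦ AA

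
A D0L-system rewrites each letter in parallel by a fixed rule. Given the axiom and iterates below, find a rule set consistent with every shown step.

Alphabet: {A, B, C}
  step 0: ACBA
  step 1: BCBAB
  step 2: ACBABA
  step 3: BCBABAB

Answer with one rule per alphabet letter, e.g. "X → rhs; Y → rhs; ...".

A->B, B->A, C->CB

  step 2 ⇒ step 3: ACBABA ⇒ B·CB·A·B·A·B
    A ↦ B
    B ↦ A
    C ↦ CB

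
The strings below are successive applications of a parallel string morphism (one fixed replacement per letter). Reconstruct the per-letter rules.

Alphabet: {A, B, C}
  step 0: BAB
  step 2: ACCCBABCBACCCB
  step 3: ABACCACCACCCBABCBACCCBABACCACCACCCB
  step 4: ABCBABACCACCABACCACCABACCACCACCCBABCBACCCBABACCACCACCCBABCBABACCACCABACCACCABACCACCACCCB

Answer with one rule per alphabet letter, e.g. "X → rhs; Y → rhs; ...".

A->AB, B->CB, C->ACC

  step 3 ⇒ step 4: ABACCACCACCCBABCBACCCBABACCACCACCCB ⇒ AB·CB·AB·ACC·ACC·AB·ACC·ACC·AB·ACC·ACC·ACC·CB·AB·CB·ACC·CB·AB·ACC·ACC·ACC·CB·AB·CB·AB·ACC·ACC·AB·ACC·ACC·AB·ACC·ACC·ACC·CB
    A ↦ AB
    B ↦ CB
    C ↦ ACC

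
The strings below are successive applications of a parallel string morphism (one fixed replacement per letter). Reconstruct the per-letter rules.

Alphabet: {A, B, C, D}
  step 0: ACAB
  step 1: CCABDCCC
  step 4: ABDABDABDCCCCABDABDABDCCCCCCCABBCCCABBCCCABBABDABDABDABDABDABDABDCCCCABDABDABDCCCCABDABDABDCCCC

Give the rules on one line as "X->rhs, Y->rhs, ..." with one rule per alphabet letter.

A->CC, B->C, C->ABD, D->ABB

  step 0 ⇒ step 1: ACAB ⇒ CC·ABD·CC·C
    A ↦ CC
    B ↦ C
    C ↦ ABD
    D ↦ ABB  (constrained at step 1)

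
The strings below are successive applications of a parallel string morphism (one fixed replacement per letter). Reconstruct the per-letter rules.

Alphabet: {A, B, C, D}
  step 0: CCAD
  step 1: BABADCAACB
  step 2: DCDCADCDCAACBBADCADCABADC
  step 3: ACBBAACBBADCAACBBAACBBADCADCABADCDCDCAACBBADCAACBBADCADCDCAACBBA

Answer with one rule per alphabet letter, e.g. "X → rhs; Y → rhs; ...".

A->DCA, B->DC, C->BA, D->ACB

  step 2 ⇒ step 3: DCDCADCDCAACBBADCADCABADC ⇒ ACB·BA·ACB·BA·DCA·ACB·BA·ACB·BA·DCA·DCA·BA·DC·DC·DCA·ACB·BA·DCA·ACB·BA·DCA·DC·DCA·ACB·BA
    A ↦ DCA
    B ↦ DC
    C ↦ BA
    D ↦ ACB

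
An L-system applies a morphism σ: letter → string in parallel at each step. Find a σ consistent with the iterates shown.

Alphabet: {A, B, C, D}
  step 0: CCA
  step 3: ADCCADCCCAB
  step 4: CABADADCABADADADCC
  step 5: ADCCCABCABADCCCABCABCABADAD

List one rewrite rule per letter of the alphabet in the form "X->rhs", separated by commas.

  step 4 ⇒ step 5: CABADADCABADADADCC ⇒ AD·C·C·C·AB·C·AB·AD·C·C·C·AB·C·AB·C·AB·AD·AD
    A ↦ C
    B ↦ C
    C ↦ AD
    D ↦ AB

A->C, B->C, C->AD, D->AB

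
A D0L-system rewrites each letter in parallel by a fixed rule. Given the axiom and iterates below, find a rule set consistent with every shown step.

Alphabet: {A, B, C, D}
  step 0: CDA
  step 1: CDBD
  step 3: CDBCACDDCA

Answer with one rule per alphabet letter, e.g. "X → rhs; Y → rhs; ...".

A->D, B->CA, C->CD, D->B

  step 0 ⇒ step 1: CDA ⇒ CD·B·D
    A ↦ D
    C ↦ CD
    D ↦ B
    B ↦ CA  (constrained at step 1)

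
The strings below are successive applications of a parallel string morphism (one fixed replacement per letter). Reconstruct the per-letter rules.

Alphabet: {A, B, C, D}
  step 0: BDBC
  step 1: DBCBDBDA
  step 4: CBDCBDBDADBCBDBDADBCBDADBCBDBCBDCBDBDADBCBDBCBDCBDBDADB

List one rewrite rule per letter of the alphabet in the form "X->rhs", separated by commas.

A->D, B->DB, C->DA, D->CB

  step 0 ⇒ step 1: BDBC ⇒ DB·CB·DB·DA
    B ↦ DB
    C ↦ DA
    D ↦ CB
    A ↦ D  (constrained at step 1)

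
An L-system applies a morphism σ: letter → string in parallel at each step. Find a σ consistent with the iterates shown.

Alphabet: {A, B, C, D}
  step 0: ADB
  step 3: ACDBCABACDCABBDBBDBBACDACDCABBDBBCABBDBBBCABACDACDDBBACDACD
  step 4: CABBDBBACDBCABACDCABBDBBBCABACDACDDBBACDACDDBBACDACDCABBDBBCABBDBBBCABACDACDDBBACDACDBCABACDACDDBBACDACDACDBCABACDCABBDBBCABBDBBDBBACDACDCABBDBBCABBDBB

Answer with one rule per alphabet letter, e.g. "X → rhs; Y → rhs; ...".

A->CAB, B->ACD, C->B, D->DBB

  step 3 ⇒ step 4: ACDBCABACDCABBDBBDBBACDACDCABBDBBCABBDBBBCABACDACDDBBACDACD ⇒ CAB·B·DBB·ACD·B·CAB·ACD·CAB·B·DBB·B·CAB·ACD·ACD·DBB·ACD·ACD·DBB·ACD·ACD·CAB·B·DBB·CAB·B·DBB·B·CAB·ACD·ACD·DBB·ACD·ACD·B·CAB·ACD·ACD·DBB·ACD·ACD·ACD·B·CAB·ACD·CAB·B·DBB·CAB·B·DBB·DBB·ACD·ACD·CAB·B·DBB·CAB·B·DBB
    A ↦ CAB
    B ↦ ACD
    C ↦ B
    D ↦ DBB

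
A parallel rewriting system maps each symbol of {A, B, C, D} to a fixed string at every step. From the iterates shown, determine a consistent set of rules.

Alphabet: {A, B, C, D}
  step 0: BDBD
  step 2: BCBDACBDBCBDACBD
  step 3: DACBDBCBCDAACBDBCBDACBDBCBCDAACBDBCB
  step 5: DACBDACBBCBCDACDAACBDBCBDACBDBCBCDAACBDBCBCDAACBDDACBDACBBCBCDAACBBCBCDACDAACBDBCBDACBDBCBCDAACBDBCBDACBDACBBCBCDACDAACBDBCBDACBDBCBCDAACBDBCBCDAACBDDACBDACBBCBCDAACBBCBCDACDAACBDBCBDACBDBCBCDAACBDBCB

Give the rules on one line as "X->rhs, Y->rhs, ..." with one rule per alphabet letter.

A->CDA, B->D, C->ACB, D->BCB

  step 2 ⇒ step 3: BCBDACBDBCBDACBD ⇒ D·ACB·D·BCB·CDA·ACB·D·BCB·D·ACB·D·BCB·CDA·ACB·D·BCB
    A ↦ CDA
    B ↦ D
    C ↦ ACB
    D ↦ BCB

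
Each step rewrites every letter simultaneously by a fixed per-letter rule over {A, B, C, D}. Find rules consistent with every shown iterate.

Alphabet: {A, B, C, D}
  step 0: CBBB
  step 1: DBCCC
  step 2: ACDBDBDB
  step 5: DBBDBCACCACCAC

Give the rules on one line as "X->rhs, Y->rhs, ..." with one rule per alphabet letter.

  step 1 ⇒ step 2: DBCCC ⇒ A·C·DB·DB·DB
    B ↦ C
    C ↦ DB
    D ↦ A
    A ↦ B  (constrained at step 2)

A->B, B->C, C->DB, D->A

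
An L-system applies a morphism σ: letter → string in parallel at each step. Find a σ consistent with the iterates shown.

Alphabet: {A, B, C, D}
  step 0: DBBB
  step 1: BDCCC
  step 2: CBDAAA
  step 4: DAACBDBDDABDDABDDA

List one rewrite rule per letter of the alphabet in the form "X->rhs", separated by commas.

A->DA, B->C, C->A, D->BD

  step 1 ⇒ step 2: BDCCC ⇒ C·BD·A·A·A
    B ↦ C
    C ↦ A
    D ↦ BD
    A ↦ DA  (constrained at step 2)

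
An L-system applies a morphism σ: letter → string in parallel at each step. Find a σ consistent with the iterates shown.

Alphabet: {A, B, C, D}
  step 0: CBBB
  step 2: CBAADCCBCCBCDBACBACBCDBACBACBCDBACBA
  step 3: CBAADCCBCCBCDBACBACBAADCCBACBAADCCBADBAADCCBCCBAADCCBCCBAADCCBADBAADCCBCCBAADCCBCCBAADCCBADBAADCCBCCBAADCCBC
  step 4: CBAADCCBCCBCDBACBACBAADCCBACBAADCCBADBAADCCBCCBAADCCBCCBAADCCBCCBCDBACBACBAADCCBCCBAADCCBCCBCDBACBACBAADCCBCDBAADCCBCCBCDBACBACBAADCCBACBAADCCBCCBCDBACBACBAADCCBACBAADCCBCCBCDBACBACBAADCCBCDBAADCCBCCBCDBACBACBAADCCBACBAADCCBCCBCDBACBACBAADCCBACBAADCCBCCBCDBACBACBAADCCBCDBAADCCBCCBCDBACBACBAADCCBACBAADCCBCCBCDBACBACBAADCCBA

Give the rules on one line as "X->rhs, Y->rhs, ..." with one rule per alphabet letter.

  step 3 ⇒ step 4: CBAADCCBCCBCDBACBACBAADCCBACBAADCCBADBAADCCBCCBAADCCBCCBAADCCBADBAADCCBCCBAADCCBCCBAADCCBADBAADCCBCCBAADCCBC ⇒ CBA·ADC·CBC·CBC·DBA·CBA·CBA·ADC·CBA·CBA·ADC·CBA·DBA·ADC·CBC·CBA·ADC·CBC·CBA·ADC·CBC·CBC·DBA·CBA·CBA·ADC·CBC·CBA·ADC·CBC·CBC·DBA·CBA·CBA·ADC·CBC·DBA·ADC·CBC·CBC·DBA·CBA·CBA·ADC·CBA·CBA·ADC·CBC·CBC·DBA·CBA·CBA·ADC·CBA·CBA·ADC·CBC·CBC·DBA·CBA·CBA·ADC·CBC·DBA·ADC·CBC·CBC·DBA·CBA·CBA·ADC·CBA·CBA·ADC·CBC·CBC·DBA·CBA·CBA·ADC·CBA·CBA·ADC·CBC·CBC·DBA·CBA·CBA·ADC·CBC·DBA·ADC·CBC·CBC·DBA·CBA·CBA·ADC·CBA·CBA·ADC·CBC·CBC·DBA·CBA·CBA·ADC·CBA
    A ↦ CBC
    B ↦ ADC
    C ↦ CBA
    D ↦ DBA

A->CBC, B->ADC, C->CBA, D->DBA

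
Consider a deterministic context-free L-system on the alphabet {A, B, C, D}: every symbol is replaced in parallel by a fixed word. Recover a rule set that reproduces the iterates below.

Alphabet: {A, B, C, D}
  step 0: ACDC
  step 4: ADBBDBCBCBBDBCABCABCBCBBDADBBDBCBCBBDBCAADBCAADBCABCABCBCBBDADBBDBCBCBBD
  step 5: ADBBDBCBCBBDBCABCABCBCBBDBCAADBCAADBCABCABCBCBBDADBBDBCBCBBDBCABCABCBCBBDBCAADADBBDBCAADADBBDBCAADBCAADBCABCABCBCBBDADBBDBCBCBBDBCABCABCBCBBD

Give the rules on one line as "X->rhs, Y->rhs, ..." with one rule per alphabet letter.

  step 4 ⇒ step 5: ADBBDBCBCBBDBCABCABCBCBBDADBBDBCBCBBDBCAADBCAADBCABCABCBCBBDADBBDBCBCBBD ⇒ AD·BBD·BC·BC·BBD·BC·A·BC·A·BC·BC·BBD·BC·A·AD·BC·A·AD·BC·A·BC·A·BC·BC·BBD·AD·BBD·BC·BC·BBD·BC·A·BC·A·BC·BC·BBD·BC·A·AD·AD·BBD·BC·A·AD·AD·BBD·BC·A·AD·BC·A·AD·BC·A·BC·A·BC·BC·BBD·AD·BBD·BC·BC·BBD·BC·A·BC·A·BC·BC·BBD
    A ↦ AD
    B ↦ BC
    C ↦ A
    D ↦ BBD

A->AD, B->BC, C->A, D->BBD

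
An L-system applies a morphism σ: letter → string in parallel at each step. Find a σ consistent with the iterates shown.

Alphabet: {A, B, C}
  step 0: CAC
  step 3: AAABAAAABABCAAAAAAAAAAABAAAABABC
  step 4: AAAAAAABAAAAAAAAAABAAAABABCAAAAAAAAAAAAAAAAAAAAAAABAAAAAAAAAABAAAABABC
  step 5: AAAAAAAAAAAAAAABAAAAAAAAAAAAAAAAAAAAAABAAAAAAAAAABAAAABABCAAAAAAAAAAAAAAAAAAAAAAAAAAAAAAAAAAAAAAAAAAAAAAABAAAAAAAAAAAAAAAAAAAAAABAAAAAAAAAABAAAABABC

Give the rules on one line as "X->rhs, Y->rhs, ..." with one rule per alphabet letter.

A->AA, B->ABA, C->BC

  step 4 ⇒ step 5: AAAAAAABAAAAAAAAAABAAAABABCAAAAAAAAAAAAAAAAAAAAAAABAAAAAAAAAABAAAABABC ⇒ AA·AA·AA·AA·AA·AA·AA·ABA·AA·AA·AA·AA·AA·AA·AA·AA·AA·AA·ABA·AA·AA·AA·AA·ABA·AA·ABA·BC·AA·AA·AA·AA·AA·AA·AA·AA·AA·AA·AA·AA·AA·AA·AA·AA·AA·AA·AA·AA·AA·AA·AA·ABA·AA·AA·AA·AA·AA·AA·AA·AA·AA·AA·ABA·AA·AA·AA·AA·ABA·AA·ABA·BC
    A ↦ AA
    B ↦ ABA
    C ↦ BC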